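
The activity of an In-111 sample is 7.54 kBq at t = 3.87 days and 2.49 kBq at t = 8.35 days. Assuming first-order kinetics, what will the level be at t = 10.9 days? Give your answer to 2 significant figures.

1.3 kBq

Over Δt = 8.35 − 3.87 = 4.48 days, the level fell by a factor of 7.54/2.49 ≈ 3.0281.
n = log₂(3.0281) ≈ 1.5984 half-lives, so t½ = 4.48/1.5984 ≈ 2.8028 days.
From t = 8.35 to t = 10.9: 2.49 × (1/2)^((10.9−8.35)/2.8028) ≈ 1.3253 kBq.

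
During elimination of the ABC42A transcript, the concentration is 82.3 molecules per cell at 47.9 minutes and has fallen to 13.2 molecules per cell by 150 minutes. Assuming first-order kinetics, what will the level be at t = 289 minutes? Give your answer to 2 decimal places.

1.09 molecules per cell

Over Δt = 150 − 47.9 = 102.1 minutes, the level fell by a factor of 82.3/13.2 ≈ 6.2348.
n = log₂(6.2348) ≈ 2.6404 half-lives, so t½ = 102.1/2.6404 ≈ 38.669 minutes.
From t = 150 to t = 289: 13.2 × (1/2)^((289−150)/38.669) ≈ 1.0927 molecules per cell.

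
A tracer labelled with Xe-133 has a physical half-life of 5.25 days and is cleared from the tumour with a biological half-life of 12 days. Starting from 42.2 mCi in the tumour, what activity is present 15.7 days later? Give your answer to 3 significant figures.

1/t_eff = 1/t_phys + 1/t_biol = 1/5.25 + 1/12 = 0.27381 per day.
t_eff = 5.25 × 12 / (5.25 + 12) ≈ 3.6522 days.
Remaining = 42.2 × (1/2)^(15.7/3.6522) = 42.2 × (1/2)^4.2988 ≈ 2.1441 mCi.

2.14 mCi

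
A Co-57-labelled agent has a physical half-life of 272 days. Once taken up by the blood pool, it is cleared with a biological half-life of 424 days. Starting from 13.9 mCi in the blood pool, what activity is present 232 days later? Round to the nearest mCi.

1/t_eff = 1/t_phys + 1/t_biol = 1/272 + 1/424 = 0.006035 per day.
t_eff = 272 × 424 / (272 + 424) ≈ 165.7 days.
Remaining = 13.9 × (1/2)^(232/165.7) = 13.9 × (1/2)^1.4001 ≈ 5.2667 mCi.

5 mCi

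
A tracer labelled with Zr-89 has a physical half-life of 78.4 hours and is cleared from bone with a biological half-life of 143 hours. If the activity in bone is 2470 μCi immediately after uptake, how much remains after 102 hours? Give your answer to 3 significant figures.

1/t_eff = 1/t_phys + 1/t_biol = 1/78.4 + 1/143 = 0.019748 per hour.
t_eff = 78.4 × 143 / (78.4 + 143) ≈ 50.638 hours.
Remaining = 2470 × (1/2)^(102/50.638) = 2470 × (1/2)^2.0143 ≈ 611.41 μCi.

611 μCi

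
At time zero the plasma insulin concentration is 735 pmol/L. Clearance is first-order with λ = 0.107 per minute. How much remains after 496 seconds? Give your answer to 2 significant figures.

300 pmol/L

t½ = ln 2 / λ = 0.69315 / 0.107 ≈ 6.478 minutes.
Convert the elapsed time: 496 seconds = 8.26667 minutes.
Number of half-lives: n = 8.26667/6.478 ≈ 1.2761.
Remaining = 735 × (1/2)^1.2761 = 735 × 0.41291 ≈ 303.49 pmol/L.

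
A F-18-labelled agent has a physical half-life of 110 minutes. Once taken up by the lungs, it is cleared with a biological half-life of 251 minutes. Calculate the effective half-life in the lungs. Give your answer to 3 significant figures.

76.5 minutes

1/t_eff = 1/t_phys + 1/t_biol = 1/110 + 1/251 = 0.013075 per minute.
t_eff = 110 × 251 / (110 + 251) ≈ 76.482 minutes.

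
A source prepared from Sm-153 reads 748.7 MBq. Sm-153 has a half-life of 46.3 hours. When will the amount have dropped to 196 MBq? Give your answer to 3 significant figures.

Fraction remaining = 196/748.7 ≈ 0.26179.
n = log₂(748.7/196) = ln(3.8199)/ln 2 ≈ 1.9335 half-lives.
t = n × t½ = 1.9335 × 46.3 ≈ 89.523 hours.

89.5 hours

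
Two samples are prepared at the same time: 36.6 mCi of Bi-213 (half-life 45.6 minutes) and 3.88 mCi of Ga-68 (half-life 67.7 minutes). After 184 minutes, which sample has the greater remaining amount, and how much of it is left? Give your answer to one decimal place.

Bi-213: 36.6 × (1/2)^4.0351 ≈ 2.2325 mCi.
Ga-68: 3.88 × (1/2)^2.7179 ≈ 0.58975 mCi.
Bi-213 has more remaining, at ≈ 2.2325 mCi.

Bi-213, 2.2 mCi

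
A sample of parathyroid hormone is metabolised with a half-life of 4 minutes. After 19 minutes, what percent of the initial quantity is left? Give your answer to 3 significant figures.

3.72%

n = 19/4 ≈ 4.75 half-lives.
Fraction remaining = (1/2)^4.75 ≈ 0.037163, i.e. 3.7163%.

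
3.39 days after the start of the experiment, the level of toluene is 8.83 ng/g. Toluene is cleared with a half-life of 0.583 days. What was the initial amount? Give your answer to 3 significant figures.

Number of half-lives elapsed: n = 3.39/0.583 ≈ 5.8148.
A₀ = A × 2^n = 8.83 × 2^5.8148 = 8.83 × 56.288 ≈ 497.02 ng/g.

497 ng/g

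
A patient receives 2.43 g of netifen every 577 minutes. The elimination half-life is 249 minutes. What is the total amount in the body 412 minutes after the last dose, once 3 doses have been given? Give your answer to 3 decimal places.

The 3 doses were given 1566, 989, 412 minutes ago.
Total = 2.43·(1/2)^(1566/249) + 2.43·(1/2)^(989/249) + 2.43·(1/2)^(412/249)
      = 0.031073 + 0.15486 + 0.77182 ≈ 0.95776 g.

0.958 g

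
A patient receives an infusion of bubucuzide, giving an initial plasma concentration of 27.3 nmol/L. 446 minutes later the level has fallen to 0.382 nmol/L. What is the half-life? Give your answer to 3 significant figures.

72.4 minutes

A/A₀ = 0.382/27.3 ≈ 0.013993.
n = log₂(71.466) ≈ 6.1592 half-lives elapsed in 446 minutes.
t½ = 446/6.1592 ≈ 72.412 minutes.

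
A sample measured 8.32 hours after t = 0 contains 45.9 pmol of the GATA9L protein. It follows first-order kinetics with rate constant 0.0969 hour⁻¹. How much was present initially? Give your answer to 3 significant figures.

t½ = ln 2 / k = 0.69315 / 0.0969 ≈ 7.1532 hours.
Number of half-lives elapsed: n = 8.32/7.1532 ≈ 1.1631.
A₀ = A × 2^n = 45.9 × 2^1.1631 = 45.9 × 2.2394 ≈ 102.79 pmol.

103 pmol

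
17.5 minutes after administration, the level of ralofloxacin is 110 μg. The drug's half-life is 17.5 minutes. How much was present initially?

Number of half-lives elapsed: n = 17.5/17.5 ≈ 1.
A₀ = A × 2^n = 110 × 2^1 = 110 × 2 ≈ 220 μg.

220 μg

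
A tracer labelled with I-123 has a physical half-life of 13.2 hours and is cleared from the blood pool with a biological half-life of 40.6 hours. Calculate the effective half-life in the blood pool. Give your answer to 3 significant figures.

1/t_eff = 1/t_phys + 1/t_biol = 1/13.2 + 1/40.6 = 0.10039 per hour.
t_eff = 13.2 × 40.6 / (13.2 + 40.6) ≈ 9.9613 hours.

9.96 hours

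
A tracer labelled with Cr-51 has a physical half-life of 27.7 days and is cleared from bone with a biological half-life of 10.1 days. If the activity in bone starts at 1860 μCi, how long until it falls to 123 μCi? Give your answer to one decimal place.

29.0 days

1/t_eff = 1/t_phys + 1/t_biol = 1/27.7 + 1/10.1 = 0.13511 per day.
t_eff = 27.7 × 10.1 / (27.7 + 10.1) ≈ 7.4013 days.
n = log₂(1860/123) ≈ 3.9186; t = 3.9186 × 7.4013 ≈ 29.003 days.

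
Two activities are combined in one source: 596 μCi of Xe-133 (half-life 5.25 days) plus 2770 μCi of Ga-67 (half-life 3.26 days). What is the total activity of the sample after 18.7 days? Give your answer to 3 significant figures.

102 μCi

Xe-133: 596 × (1/2)^(18.7/5.25) = 596 × (1/2)^3.5619 ≈ 50.467 μCi.
Ga-67: 2770 × (1/2)^(18.7/3.26) = 2770 × (1/2)^5.7362 ≈ 51.965 μCi.
Total = 50.467 + 51.965 ≈ 102.43 μCi.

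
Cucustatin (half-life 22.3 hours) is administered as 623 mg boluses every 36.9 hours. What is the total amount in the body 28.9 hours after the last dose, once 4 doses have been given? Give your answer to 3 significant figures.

The 4 doses were given 139.6, 102.7, 65.8, 28.9 hours ago.
Total = 623·(1/2)^(139.6/22.3) + 623·(1/2)^(102.7/22.3) + 623·(1/2)^(65.8/22.3) + 623·(1/2)^(28.9/22.3)
      = 8.1286 + 25.594 + 80.584 + 253.73 ≈ 368.03 mg.

368 mg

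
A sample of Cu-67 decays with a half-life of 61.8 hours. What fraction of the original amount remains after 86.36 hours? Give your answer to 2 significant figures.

n = 86.36/61.8 ≈ 1.3974 half-lives.
Fraction remaining = (1/2)^1.3974 ≈ 0.37961.

0.38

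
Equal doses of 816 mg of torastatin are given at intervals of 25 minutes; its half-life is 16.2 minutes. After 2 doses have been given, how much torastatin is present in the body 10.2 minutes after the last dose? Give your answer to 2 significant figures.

The 2 doses were given 35.2, 10.2 minutes ago.
Total = 816·(1/2)^(35.2/16.2) + 816·(1/2)^(10.2/16.2)
      = 180.97 + 527.42 ≈ 708.38 mg.

710 mg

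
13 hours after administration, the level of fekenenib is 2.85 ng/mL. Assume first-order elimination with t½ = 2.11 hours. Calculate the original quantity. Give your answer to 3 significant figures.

204 ng/mL

Number of half-lives elapsed: n = 13/2.11 ≈ 6.1611.
A₀ = A × 2^n = 2.85 × 2^6.1611 = 2.85 × 71.563 ≈ 203.95 ng/mL.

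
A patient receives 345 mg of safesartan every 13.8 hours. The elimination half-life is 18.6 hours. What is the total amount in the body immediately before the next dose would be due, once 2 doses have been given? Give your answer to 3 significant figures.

330 mg

The 2 doses were given 27.6, 13.8 hours ago.
Total = 345·(1/2)^(27.6/18.6) + 345·(1/2)^(13.8/18.6)
      = 123.35 + 206.29 ≈ 329.64 mg.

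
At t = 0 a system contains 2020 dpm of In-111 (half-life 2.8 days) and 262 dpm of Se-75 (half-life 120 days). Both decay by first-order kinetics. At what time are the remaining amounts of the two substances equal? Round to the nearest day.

8 days

Set 2020·(1/2)^(t/2.8) = 262·(1/2)^(t/120).
Taking log₂: log₂(2020/262) = t·(1/2.8 − 1/120).
log₂(7.7099) = 2.9467; 1/2.8 − 1/120 = 0.34881.
t = 2.9467 / 0.34881 ≈ 8.4479 days.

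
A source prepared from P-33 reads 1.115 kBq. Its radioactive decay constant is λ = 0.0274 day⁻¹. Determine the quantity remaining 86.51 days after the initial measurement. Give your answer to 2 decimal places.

t½ = ln 2 / λ = 0.69315 / 0.0274 ≈ 25.297 days.
Number of half-lives: n = 86.51/25.297 ≈ 3.4197.
Remaining = 1.115 × (1/2)^3.4197 = 1.115 × 0.093446 ≈ 0.10419 kBq.

0.10 kBq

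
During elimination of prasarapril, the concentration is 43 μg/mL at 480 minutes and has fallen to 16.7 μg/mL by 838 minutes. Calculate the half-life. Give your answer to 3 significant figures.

262 minutes

Over Δt = 838 − 480 = 358 minutes, the level fell by a factor of 43/16.7 ≈ 2.5749.
n = log₂(2.5749) ≈ 1.3645 half-lives, so t½ = 358/1.3645 ≈ 262.37 minutes.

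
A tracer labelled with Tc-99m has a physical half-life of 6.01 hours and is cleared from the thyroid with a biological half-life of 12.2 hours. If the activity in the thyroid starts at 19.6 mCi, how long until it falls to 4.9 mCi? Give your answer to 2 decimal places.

1/t_eff = 1/t_phys + 1/t_biol = 1/6.01 + 1/12.2 = 0.24836 per hour.
t_eff = 6.01 × 12.2 / (6.01 + 12.2) ≈ 4.0265 hours.
n = log₂(19.6/4.9) ≈ 2; t = 2 × 4.0265 ≈ 8.0529 hours.

8.05 hours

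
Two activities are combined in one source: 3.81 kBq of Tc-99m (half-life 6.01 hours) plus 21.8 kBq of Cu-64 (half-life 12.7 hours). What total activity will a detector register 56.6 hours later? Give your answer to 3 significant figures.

0.998 kBq

Tc-99m: 3.81 × (1/2)^(56.6/6.01) = 3.81 × (1/2)^9.4176 ≈ 0.005571 kBq.
Cu-64: 21.8 × (1/2)^(56.6/12.7) = 21.8 × (1/2)^4.4567 ≈ 0.99279 kBq.
Total = 0.005571 + 0.99279 ≈ 0.99836 kBq.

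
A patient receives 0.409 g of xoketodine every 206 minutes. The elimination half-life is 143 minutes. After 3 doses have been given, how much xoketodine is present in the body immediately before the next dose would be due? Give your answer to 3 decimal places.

0.227 g

The 3 doses were given 618, 412, 206 minutes ago.
Total = 0.409·(1/2)^(618/143) + 0.409·(1/2)^(412/143) + 0.409·(1/2)^(206/143)
      = 0.020454 + 0.055516 + 0.15069 ≈ 0.22666 g.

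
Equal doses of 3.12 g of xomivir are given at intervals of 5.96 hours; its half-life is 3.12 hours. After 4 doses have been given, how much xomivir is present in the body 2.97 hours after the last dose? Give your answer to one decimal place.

2.2 g

The 4 doses were given 20.85, 14.89, 8.93, 2.97 hours ago.
Total = 3.12·(1/2)^(20.85/3.12) + 3.12·(1/2)^(14.89/3.12) + 3.12·(1/2)^(8.93/3.12) + 3.12·(1/2)^(2.97/3.12)
      = 0.030371 + 0.11416 + 0.42909 + 1.6129 ≈ 2.1865 g.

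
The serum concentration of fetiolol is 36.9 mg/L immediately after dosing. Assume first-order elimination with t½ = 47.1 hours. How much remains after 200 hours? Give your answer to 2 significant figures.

Number of half-lives: n = 200/47.1 ≈ 4.2463.
Remaining = 36.9 × (1/2)^4.2463 = 36.9 × 0.052692 ≈ 1.9443 mg/L.

1.9 mg/L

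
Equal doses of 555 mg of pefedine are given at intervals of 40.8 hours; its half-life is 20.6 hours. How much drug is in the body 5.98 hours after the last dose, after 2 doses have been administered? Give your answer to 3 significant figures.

The 2 doses were given 46.78, 5.98 hours ago.
Total = 555·(1/2)^(46.78/20.6) + 555·(1/2)^(5.98/20.6)
      = 115 + 453.84 ≈ 568.84 mg.

569 mg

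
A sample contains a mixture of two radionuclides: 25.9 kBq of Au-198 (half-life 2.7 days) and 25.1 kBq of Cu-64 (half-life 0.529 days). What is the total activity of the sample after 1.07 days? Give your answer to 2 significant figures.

Au-198: 25.9 × (1/2)^(1.07/2.7) = 25.9 × (1/2)^0.3963 ≈ 19.679 kBq.
Cu-64: 25.1 × (1/2)^(1.07/0.529) = 25.1 × (1/2)^2.0227 ≈ 6.1771 kBq.
Total = 19.679 + 6.1771 ≈ 25.856 kBq.

26 kBq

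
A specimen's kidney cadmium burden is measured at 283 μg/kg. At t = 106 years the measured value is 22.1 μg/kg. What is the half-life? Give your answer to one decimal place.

28.8 years

A/A₀ = 22.1/283 ≈ 0.078092.
n = log₂(12.805) ≈ 3.6787 half-lives elapsed in 106 years.
t½ = 106/3.6787 ≈ 28.815 years.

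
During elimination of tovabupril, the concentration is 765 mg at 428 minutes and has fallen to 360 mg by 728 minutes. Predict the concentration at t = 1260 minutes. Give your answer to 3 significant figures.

Over Δt = 728 − 428 = 300 minutes, the level fell by a factor of 765/360 ≈ 2.125.
n = log₂(2.125) ≈ 1.0875 half-lives, so t½ = 300/1.0875 ≈ 275.87 minutes.
From t = 728 to t = 1260: 360 × (1/2)^((1260−728)/275.87) ≈ 94.577 mg.

94.6 mg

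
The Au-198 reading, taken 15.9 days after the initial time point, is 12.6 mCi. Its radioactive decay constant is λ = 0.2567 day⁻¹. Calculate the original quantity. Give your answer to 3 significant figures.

746 mCi

t½ = ln 2 / λ = 0.69315 / 0.2567 ≈ 2.7002 days.
Number of half-lives elapsed: n = 15.9/2.7002 ≈ 5.8884.
A₀ = A × 2^n = 12.6 × 2^5.8884 = 12.6 × 59.236 ≈ 746.37 mCi.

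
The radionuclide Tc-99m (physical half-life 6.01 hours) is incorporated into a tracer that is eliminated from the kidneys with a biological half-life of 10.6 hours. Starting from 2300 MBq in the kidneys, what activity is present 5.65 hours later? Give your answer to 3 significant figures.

828 MBq

1/t_eff = 1/t_phys + 1/t_biol = 1/6.01 + 1/10.6 = 0.26073 per hour.
t_eff = 6.01 × 10.6 / (6.01 + 10.6) ≈ 3.8354 hours.
Remaining = 2300 × (1/2)^(5.65/3.8354) = 2300 × (1/2)^1.4731 ≈ 828.47 MBq.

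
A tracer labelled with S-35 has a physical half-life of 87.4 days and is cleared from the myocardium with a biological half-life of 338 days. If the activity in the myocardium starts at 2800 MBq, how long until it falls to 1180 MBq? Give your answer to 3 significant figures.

1/t_eff = 1/t_phys + 1/t_biol = 1/87.4 + 1/338 = 0.0144 per day.
t_eff = 87.4 × 338 / (87.4 + 338) ≈ 69.443 days.
n = log₂(2800/1180) ≈ 1.2466; t = 1.2466 × 69.443 ≈ 86.571 days.

86.6 days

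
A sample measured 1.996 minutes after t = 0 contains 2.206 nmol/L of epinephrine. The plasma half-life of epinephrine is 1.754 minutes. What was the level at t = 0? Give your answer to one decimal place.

Number of half-lives elapsed: n = 1.996/1.754 ≈ 1.138.
A₀ = A × 2^n = 2.206 × 2^1.138 = 2.206 × 2.2007 ≈ 4.8548 nmol/L.

4.9 nmol/L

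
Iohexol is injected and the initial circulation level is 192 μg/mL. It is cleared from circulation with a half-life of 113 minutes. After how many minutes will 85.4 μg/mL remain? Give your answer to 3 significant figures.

132 minutes

Fraction remaining = 85.4/192 ≈ 0.44479.
n = log₂(192/85.4) = ln(2.2482)/ln 2 ≈ 1.1688 half-lives.
t = n × t½ = 1.1688 × 113 ≈ 132.07 minutes.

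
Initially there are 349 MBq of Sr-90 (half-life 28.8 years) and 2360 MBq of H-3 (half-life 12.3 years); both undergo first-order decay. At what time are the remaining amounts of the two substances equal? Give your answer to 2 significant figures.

59 years

Set 349·(1/2)^(t/28.8) = 2360·(1/2)^(t/12.3).
Taking log₂: log₂(349/2360) = t·(1/28.8 − 1/12.3).
log₂(0.14788) = -2.7575; 1/28.8 − 1/12.3 = -0.046579.
t = -2.7575 / -0.046579 ≈ 59.201 years.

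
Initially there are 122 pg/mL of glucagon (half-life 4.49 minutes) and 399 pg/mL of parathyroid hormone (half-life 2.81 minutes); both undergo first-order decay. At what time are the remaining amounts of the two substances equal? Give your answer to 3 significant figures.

12.8 minutes

Set 122·(1/2)^(t/4.49) = 399·(1/2)^(t/2.81).
Taking log₂: log₂(122/399) = t·(1/4.49 − 1/2.81).
log₂(0.30576) = -1.7095; 1/4.49 − 1/2.81 = -0.13315.
t = -1.7095 / -0.13315 ≈ 12.839 minutes.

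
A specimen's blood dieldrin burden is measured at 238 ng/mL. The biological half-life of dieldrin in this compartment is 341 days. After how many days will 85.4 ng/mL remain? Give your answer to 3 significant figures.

Fraction remaining = 85.4/238 ≈ 0.35882.
n = log₂(238/85.4) = ln(2.7869)/ln 2 ≈ 1.4787 half-lives.
t = n × t½ = 1.4787 × 341 ≈ 504.22 days.

504 days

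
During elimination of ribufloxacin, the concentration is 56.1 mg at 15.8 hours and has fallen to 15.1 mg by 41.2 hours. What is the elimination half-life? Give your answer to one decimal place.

13.4 hours

Over Δt = 41.2 − 15.8 = 25.4 hours, the level fell by a factor of 56.1/15.1 ≈ 3.7152.
n = log₂(3.7152) ≈ 1.8935 half-lives, so t½ = 25.4/1.8935 ≈ 13.415 hours.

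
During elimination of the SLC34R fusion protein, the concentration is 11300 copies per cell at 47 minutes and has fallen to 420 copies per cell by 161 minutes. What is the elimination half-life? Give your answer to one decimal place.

Over Δt = 161 − 47 = 114 minutes, the level fell by a factor of 11300/420 ≈ 26.905.
n = log₂(26.905) ≈ 4.7498 half-lives, so t½ = 114/4.7498 ≈ 24.001 minutes.

24.0 minutes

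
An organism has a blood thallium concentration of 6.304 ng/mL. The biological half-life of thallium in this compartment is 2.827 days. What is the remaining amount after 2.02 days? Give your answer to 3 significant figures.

Number of half-lives: n = 2.02/2.827 ≈ 0.71454.
Remaining = 6.304 × (1/2)^0.71454 = 6.304 × 0.6094 ≈ 3.8417 ng/mL.

3.84 ng/mL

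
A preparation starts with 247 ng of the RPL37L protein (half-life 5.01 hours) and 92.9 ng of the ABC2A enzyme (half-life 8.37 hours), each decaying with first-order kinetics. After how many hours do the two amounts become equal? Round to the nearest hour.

Set 247·(1/2)^(t/5.01) = 92.9·(1/2)^(t/8.37).
Taking log₂: log₂(247/92.9) = t·(1/5.01 − 1/8.37).
log₂(2.6588) = 1.4108; 1/5.01 − 1/8.37 = 0.080126.
t = 1.4108 / 0.080126 ≈ 17.607 hours.

18 hours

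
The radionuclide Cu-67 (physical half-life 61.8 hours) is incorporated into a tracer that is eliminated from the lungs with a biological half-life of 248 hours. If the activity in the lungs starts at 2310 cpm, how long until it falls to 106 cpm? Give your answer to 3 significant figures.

220 hours

1/t_eff = 1/t_phys + 1/t_biol = 1/61.8 + 1/248 = 0.020213 per hour.
t_eff = 61.8 × 248 / (61.8 + 248) ≈ 49.472 hours.
n = log₂(2310/106) ≈ 4.4458; t = 4.4458 × 49.472 ≈ 219.94 hours.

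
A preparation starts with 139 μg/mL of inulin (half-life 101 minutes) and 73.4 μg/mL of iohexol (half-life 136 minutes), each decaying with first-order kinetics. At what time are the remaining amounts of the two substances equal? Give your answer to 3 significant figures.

Set 139·(1/2)^(t/101) = 73.4·(1/2)^(t/136).
Taking log₂: log₂(139/73.4) = t·(1/101 − 1/136).
log₂(1.8937) = 0.92123; 1/101 − 1/136 = 0.002548.
t = 0.92123 / 0.002548 ≈ 361.54 minutes.

362 minutes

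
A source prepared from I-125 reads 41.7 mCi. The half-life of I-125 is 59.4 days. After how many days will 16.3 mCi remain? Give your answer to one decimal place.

Fraction remaining = 16.3/41.7 ≈ 0.39089.
n = log₂(41.7/16.3) = ln(2.5583)/ln 2 ≈ 1.3552 half-lives.
t = n × t½ = 1.3552 × 59.4 ≈ 80.497 days.

80.5 days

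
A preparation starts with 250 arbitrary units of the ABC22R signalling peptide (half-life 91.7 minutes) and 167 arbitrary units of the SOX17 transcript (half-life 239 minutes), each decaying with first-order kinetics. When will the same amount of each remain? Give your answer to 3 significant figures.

86.6 minutes

Set 250·(1/2)^(t/91.7) = 167·(1/2)^(t/239).
Taking log₂: log₂(250/167) = t·(1/91.7 − 1/239).
log₂(1.497) = 0.58208; 1/91.7 − 1/239 = 0.006721.
t = 0.58208 / 0.006721 ≈ 86.606 minutes.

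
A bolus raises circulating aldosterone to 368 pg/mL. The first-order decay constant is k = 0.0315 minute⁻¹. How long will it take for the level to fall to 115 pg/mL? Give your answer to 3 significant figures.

t½ = ln 2 / k = 0.69315 / 0.0315 ≈ 22.005 minutes.
Fraction remaining = 115/368 ≈ 0.3125.
n = log₂(368/115) = ln(3.2)/ln 2 ≈ 1.6781 half-lives.
t = n × t½ = 1.6781 × 22.005 ≈ 36.925 minutes.

36.9 minutes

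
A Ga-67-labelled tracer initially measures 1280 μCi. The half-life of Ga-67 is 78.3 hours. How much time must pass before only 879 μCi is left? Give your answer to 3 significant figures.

42.5 hours

Fraction remaining = 879/1280 ≈ 0.68672.
n = log₂(1280/879) = ln(1.4562)/ln 2 ≈ 0.54221 half-lives.
t = n × t½ = 0.54221 × 78.3 ≈ 42.455 hours.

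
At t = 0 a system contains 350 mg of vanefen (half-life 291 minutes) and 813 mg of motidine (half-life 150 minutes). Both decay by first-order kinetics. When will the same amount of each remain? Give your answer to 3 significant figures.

376 minutes

Set 350·(1/2)^(t/291) = 813·(1/2)^(t/150).
Taking log₂: log₂(350/813) = t·(1/291 − 1/150).
log₂(0.4305) = -1.2159; 1/291 − 1/150 = -0.0032302.
t = -1.2159 / -0.0032302 ≈ 376.41 minutes.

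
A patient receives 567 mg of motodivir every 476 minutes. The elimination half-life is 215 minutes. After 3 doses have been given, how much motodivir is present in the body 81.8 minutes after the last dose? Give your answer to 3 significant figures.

550 mg

The 3 doses were given 1033.8, 557.8, 81.8 minutes ago.
Total = 567·(1/2)^(1033.8/215) + 567·(1/2)^(557.8/215) + 567·(1/2)^(81.8/215)
      = 20.236 + 93.883 + 435.56 ≈ 549.68 mg.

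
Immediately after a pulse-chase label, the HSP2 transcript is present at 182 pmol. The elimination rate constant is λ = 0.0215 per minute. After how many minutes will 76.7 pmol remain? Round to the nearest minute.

40 minutes

t½ = ln 2 / λ = 0.69315 / 0.0215 ≈ 32.239 minutes.
Fraction remaining = 76.7/182 ≈ 0.42143.
n = log₂(182/76.7) = ln(2.3729)/ln 2 ≈ 1.2466 half-lives.
t = n × t½ = 1.2466 × 32.239 ≈ 40.191 minutes.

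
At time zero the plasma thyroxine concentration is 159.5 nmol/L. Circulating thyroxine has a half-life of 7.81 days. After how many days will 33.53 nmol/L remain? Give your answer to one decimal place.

Fraction remaining = 33.53/159.5 ≈ 0.21022.
n = log₂(159.5/33.53) = ln(4.7569)/ln 2 ≈ 2.25 half-lives.
t = n × t½ = 2.25 × 7.81 ≈ 17.573 days.

17.6 days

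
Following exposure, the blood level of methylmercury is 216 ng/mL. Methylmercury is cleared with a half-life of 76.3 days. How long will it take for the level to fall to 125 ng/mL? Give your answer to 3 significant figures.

60.2 days

Fraction remaining = 125/216 ≈ 0.5787.
n = log₂(216/125) = ln(1.728)/ln 2 ≈ 0.7891 half-lives.
t = n × t½ = 0.7891 × 76.3 ≈ 60.209 days.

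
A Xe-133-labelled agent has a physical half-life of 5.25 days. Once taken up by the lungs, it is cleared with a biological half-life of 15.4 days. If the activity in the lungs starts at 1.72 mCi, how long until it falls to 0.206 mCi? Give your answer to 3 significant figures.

12.0 days

1/t_eff = 1/t_phys + 1/t_biol = 1/5.25 + 1/15.4 = 0.25541 per day.
t_eff = 5.25 × 15.4 / (5.25 + 15.4) ≈ 3.9153 days.
n = log₂(1.72/0.206) ≈ 3.0617; t = 3.0617 × 3.9153 ≈ 11.987 days.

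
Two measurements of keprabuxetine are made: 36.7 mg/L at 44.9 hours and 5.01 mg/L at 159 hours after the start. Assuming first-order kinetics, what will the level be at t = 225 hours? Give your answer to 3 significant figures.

Over Δt = 159 − 44.9 = 114.1 hours, the level fell by a factor of 36.7/5.01 ≈ 7.3253.
n = log₂(7.3253) ≈ 2.8729 half-lives, so t½ = 114.1/2.8729 ≈ 39.716 hours.
From t = 159 to t = 225: 5.01 × (1/2)^((225−159)/39.716) ≈ 1.5834 mg/L.

1.58 mg/L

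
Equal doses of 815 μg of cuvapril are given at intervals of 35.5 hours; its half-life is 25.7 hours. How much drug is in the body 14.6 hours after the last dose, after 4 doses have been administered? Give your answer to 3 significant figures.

873 μg

The 4 doses were given 121.1, 85.6, 50.1, 14.6 hours ago.
Total = 815·(1/2)^(121.1/25.7) + 815·(1/2)^(85.6/25.7) + 815·(1/2)^(50.1/25.7) + 815·(1/2)^(14.6/25.7)
      = 31.095 + 81.004 + 211.02 + 549.72 ≈ 872.84 μg.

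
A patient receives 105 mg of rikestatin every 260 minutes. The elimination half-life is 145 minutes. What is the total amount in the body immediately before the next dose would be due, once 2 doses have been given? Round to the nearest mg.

The 2 doses were given 520, 260 minutes ago.
Total = 105·(1/2)^(520/145) + 105·(1/2)^(260/145)
      = 8.7425 + 30.298 ≈ 39.04 mg.

39 mg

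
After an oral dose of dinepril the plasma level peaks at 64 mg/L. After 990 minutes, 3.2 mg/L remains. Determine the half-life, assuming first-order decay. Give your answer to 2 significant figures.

A/A₀ = 3.2/64 ≈ 0.05.
n = log₂(20) ≈ 4.3219 half-lives elapsed in 990 minutes.
t½ = 990/4.3219 ≈ 229.06 minutes.

230 minutes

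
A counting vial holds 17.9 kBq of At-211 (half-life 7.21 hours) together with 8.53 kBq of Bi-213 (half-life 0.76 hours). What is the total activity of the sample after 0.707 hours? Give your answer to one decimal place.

21.2 kBq

At-211: 17.9 × (1/2)^(0.707/7.21) = 17.9 × (1/2)^0.098058 ≈ 16.724 kBq.
Bi-213: 8.53 × (1/2)^(0.707/0.76) = 8.53 × (1/2)^0.93026 ≈ 4.4762 kBq.
Total = 16.724 + 4.4762 ≈ 21.2 kBq.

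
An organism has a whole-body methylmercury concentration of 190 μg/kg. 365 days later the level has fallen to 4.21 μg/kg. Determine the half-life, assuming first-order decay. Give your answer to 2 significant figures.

66 days

A/A₀ = 4.21/190 ≈ 0.022158.
n = log₂(45.131) ≈ 5.496 half-lives elapsed in 365 days.
t½ = 365/5.496 ≈ 66.412 days.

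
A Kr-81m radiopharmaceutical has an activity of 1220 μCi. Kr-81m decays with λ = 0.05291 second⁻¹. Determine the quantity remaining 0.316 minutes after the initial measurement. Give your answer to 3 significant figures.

t½ = ln 2 / λ = 0.69315 / 0.05291 ≈ 13.1 seconds.
Convert the elapsed time: 0.316 minutes = 18.96 seconds.
Number of half-lives: n = 18.96/13.1 ≈ 1.4473.
Remaining = 1220 × (1/2)^1.4473 = 1220 × 0.36671 ≈ 447.39 μCi.

447 μCi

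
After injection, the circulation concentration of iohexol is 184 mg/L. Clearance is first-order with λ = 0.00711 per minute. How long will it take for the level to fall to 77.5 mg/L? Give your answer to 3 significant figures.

t½ = ln 2 / λ = 0.69315 / 0.00711 ≈ 97.489 minutes.
Fraction remaining = 77.5/184 ≈ 0.4212.
n = log₂(184/77.5) = ln(2.3742)/ln 2 ≈ 1.2474 half-lives.
t = n × t½ = 1.2474 × 97.489 ≈ 121.61 minutes.

122 minutes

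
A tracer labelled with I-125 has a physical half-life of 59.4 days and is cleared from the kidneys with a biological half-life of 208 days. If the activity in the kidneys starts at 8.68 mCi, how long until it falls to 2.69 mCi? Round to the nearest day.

78 days

1/t_eff = 1/t_phys + 1/t_biol = 1/59.4 + 1/208 = 0.021643 per day.
t_eff = 59.4 × 208 / (59.4 + 208) ≈ 46.205 days.
n = log₂(8.68/2.69) ≈ 1.6901; t = 1.6901 × 46.205 ≈ 78.09 days.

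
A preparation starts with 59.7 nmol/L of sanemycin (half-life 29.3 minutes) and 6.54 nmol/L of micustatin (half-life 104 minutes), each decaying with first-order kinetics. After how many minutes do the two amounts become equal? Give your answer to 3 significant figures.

Set 59.7·(1/2)^(t/29.3) = 6.54·(1/2)^(t/104).
Taking log₂: log₂(59.7/6.54) = t·(1/29.3 − 1/104).
log₂(9.1284) = 3.1904; 1/29.3 − 1/104 = 0.024514.
t = 3.1904 / 0.024514 ≈ 130.14 minutes.

130 minutes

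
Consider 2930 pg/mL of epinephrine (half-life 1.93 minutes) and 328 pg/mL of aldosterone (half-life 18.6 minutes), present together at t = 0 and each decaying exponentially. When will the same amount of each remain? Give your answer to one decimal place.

Set 2930·(1/2)^(t/1.93) = 328·(1/2)^(t/18.6).
Taking log₂: log₂(2930/328) = t·(1/1.93 − 1/18.6).
log₂(8.9329) = 3.1591; 1/1.93 − 1/18.6 = 0.46437.
t = 3.1591 / 0.46437 ≈ 6.803 minutes.

6.8 minutes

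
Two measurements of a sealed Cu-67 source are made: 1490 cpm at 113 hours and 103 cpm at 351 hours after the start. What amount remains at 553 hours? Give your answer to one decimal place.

Over Δt = 351 − 113 = 238 hours, the level fell by a factor of 1490/103 ≈ 14.466.
n = log₂(14.466) ≈ 3.8546 half-lives, so t½ = 238/3.8546 ≈ 61.744 hours.
From t = 351 to t = 553: 103 × (1/2)^((553−351)/61.744) ≈ 10.666 cpm.

10.7 cpm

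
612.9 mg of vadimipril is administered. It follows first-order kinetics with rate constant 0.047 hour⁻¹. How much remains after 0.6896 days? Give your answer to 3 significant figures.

t½ = ln 2 / λ = 0.69315 / 0.047 ≈ 14.748 hours.
Convert the elapsed time: 0.6896 days = 16.5504 hours.
Number of half-lives: n = 16.5504/14.748 ≈ 1.1222.
Remaining = 612.9 × (1/2)^1.1222 = 612.9 × 0.45938 ≈ 281.56 mg.

282 mg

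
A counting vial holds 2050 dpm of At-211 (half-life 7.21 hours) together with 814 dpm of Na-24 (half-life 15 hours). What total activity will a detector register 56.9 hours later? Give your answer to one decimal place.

67.3 dpm

At-211: 2050 × (1/2)^(56.9/7.21) = 2050 × (1/2)^7.8918 ≈ 8.6314 dpm.
Na-24: 814 × (1/2)^(56.9/15) = 814 × (1/2)^3.7933 ≈ 58.711 dpm.
Total = 8.6314 + 58.711 ≈ 67.342 dpm.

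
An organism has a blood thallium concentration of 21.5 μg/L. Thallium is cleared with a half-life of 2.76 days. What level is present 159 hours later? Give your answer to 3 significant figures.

4.07 μg/L

Convert the elapsed time: 159 hours = 6.625 days.
Number of half-lives: n = 6.625/2.76 ≈ 2.4004.
Remaining = 21.5 × (1/2)^2.4004 = 21.5 × 0.18942 ≈ 4.0725 μg/L.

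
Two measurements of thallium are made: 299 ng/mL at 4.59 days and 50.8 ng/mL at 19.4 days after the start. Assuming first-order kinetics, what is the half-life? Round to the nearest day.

Over Δt = 19.4 − 4.59 = 14.81 days, the level fell by a factor of 299/50.8 ≈ 5.8858.
n = log₂(5.8858) ≈ 2.5572 half-lives, so t½ = 14.81/2.5572 ≈ 5.7914 days.

6 days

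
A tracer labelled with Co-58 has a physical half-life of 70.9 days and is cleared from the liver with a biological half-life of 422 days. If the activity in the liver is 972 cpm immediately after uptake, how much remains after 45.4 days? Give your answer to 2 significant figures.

1/t_eff = 1/t_phys + 1/t_biol = 1/70.9 + 1/422 = 0.016474 per day.
t_eff = 70.9 × 422 / (70.9 + 422) ≈ 60.702 days.
Remaining = 972 × (1/2)^(45.4/60.702) = 972 × (1/2)^0.74792 ≈ 578.79 cpm.

580 cpm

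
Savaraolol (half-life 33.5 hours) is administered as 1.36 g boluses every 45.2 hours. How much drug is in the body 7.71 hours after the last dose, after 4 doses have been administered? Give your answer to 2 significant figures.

1.9 g

The 4 doses were given 143.31, 98.11, 52.91, 7.71 hours ago.
Total = 1.36·(1/2)^(143.31/33.5) + 1.36·(1/2)^(98.11/33.5) + 1.36·(1/2)^(52.91/33.5) + 1.36·(1/2)^(7.71/33.5)
      = 0.070107 + 0.17862 + 0.45508 + 1.1595 ≈ 1.8633 g.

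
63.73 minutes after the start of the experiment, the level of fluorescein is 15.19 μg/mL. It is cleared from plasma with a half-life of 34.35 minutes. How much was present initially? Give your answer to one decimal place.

55.0 μg/mL

Number of half-lives elapsed: n = 63.73/34.35 ≈ 1.8553.
A₀ = A × 2^n = 15.19 × 2^1.8553 = 15.19 × 3.6183 ≈ 54.962 μg/mL.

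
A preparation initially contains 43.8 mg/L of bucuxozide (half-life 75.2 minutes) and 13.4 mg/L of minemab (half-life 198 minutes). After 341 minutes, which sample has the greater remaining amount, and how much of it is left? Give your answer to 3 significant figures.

minemab, 4.06 mg/L

bucuxozide: 43.8 × (1/2)^4.5346 ≈ 1.8899 mg/L.
minemab: 13.4 × (1/2)^1.7222 ≈ 4.0613 mg/L.
Minemab has more remaining, at ≈ 4.0613 mg/L.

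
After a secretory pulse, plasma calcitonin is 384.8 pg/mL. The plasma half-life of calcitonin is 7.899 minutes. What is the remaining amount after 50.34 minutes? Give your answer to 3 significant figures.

Number of half-lives: n = 50.34/7.899 ≈ 6.373.
Remaining = 384.8 × (1/2)^6.373 = 384.8 × 0.012066 ≈ 4.6428 pg/mL.

4.64 pg/mL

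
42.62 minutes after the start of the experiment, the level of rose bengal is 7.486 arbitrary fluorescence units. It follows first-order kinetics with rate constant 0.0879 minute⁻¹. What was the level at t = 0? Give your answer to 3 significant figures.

317 arbitrary fluorescence units

t½ = ln 2 / k = 0.69315 / 0.0879 ≈ 7.8856 minutes.
Number of half-lives elapsed: n = 42.62/7.8856 ≈ 5.4048.
A₀ = A × 2^n = 7.486 × 2^5.4048 = 7.486 × 42.364 ≈ 317.14 arbitrary fluorescence units.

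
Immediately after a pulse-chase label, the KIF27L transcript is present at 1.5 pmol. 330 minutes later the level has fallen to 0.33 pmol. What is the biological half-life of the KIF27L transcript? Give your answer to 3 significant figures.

A/A₀ = 0.33/1.5 ≈ 0.22.
n = log₂(4.5455) ≈ 2.1844 half-lives elapsed in 330 minutes.
t½ = 330/2.1844 ≈ 151.07 minutes.

151 minutes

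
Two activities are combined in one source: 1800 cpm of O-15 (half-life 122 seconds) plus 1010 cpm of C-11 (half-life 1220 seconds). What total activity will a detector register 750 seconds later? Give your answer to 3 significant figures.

O-15: 1800 × (1/2)^(750/122) = 1800 × (1/2)^6.1475 ≈ 25.391 cpm.
C-11: 1010 × (1/2)^(750/1220) = 1010 × (1/2)^0.61475 ≈ 659.57 cpm.
Total = 25.391 + 659.57 ≈ 684.96 cpm.

685 cpm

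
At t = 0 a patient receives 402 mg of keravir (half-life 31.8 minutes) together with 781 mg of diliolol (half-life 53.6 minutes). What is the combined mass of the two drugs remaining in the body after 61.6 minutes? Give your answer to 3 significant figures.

keravir: 402 × (1/2)^(61.6/31.8) = 402 × (1/2)^1.9371 ≈ 104.98 mg.
diliolol: 781 × (1/2)^(61.6/53.6) = 781 × (1/2)^1.1493 ≈ 352.12 mg.
Total = 104.98 + 352.12 ≈ 457.1 mg.

457 mg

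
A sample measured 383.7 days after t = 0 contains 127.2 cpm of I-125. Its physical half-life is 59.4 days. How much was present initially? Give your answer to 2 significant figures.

Number of half-lives elapsed: n = 383.7/59.4 ≈ 6.4596.
A₀ = A × 2^n = 127.2 × 2^6.4596 = 127.2 × 88.01 ≈ 11195 cpm.

11000 cpm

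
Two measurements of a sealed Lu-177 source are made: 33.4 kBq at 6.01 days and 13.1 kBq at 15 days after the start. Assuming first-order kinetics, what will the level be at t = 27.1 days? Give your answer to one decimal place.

Over Δt = 15 − 6.01 = 8.99 days, the level fell by a factor of 33.4/13.1 ≈ 2.5496.
n = log₂(2.5496) ≈ 1.3503 half-lives, so t½ = 8.99/1.3503 ≈ 6.6579 days.
From t = 15 to t = 27.1: 13.1 × (1/2)^((27.1−15)/6.6579) ≈ 3.7169 kBq.

3.7 kBq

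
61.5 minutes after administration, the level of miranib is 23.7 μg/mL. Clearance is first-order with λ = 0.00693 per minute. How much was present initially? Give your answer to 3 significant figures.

t½ = ln 2 / λ = 0.69315 / 0.00693 ≈ 100.02 minutes.
Number of half-lives elapsed: n = 61.5/100.02 ≈ 0.61487.
A₀ = A × 2^n = 23.7 × 2^0.61487 = 23.7 × 1.5314 ≈ 36.295 μg/mL.

36.3 μg/mL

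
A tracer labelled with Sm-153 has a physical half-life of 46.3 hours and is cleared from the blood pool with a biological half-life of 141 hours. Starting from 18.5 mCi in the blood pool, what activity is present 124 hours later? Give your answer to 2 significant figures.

1.6 mCi

1/t_eff = 1/t_phys + 1/t_biol = 1/46.3 + 1/141 = 0.02869 per hour.
t_eff = 46.3 × 141 / (46.3 + 141) ≈ 34.855 hours.
Remaining = 18.5 × (1/2)^(124/34.855) = 18.5 × (1/2)^3.5576 ≈ 1.5712 mCi.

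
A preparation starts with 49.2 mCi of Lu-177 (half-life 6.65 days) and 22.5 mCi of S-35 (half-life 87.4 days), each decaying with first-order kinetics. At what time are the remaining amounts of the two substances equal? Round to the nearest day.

Set 49.2·(1/2)^(t/6.65) = 22.5·(1/2)^(t/87.4).
Taking log₂: log₂(49.2/22.5) = t·(1/6.65 − 1/87.4).
log₂(2.1867) = 1.1287; 1/6.65 − 1/87.4 = 0.13893.
t = 1.1287 / 0.13893 ≈ 8.1242 days.

8 days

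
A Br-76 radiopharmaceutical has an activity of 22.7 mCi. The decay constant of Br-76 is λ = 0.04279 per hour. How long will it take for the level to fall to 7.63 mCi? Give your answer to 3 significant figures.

t½ = ln 2 / λ = 0.69315 / 0.04279 ≈ 16.199 hours.
Fraction remaining = 7.63/22.7 ≈ 0.33612.
n = log₂(22.7/7.63) = ln(2.9751)/ln 2 ≈ 1.5729 half-lives.
t = n × t½ = 1.5729 × 16.199 ≈ 25.48 hours.

25.5 hours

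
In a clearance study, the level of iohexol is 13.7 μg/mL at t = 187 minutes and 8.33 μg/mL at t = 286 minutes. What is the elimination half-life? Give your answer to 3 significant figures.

138 minutes

Over Δt = 286 − 187 = 99 minutes, the level fell by a factor of 13.7/8.33 ≈ 1.6447.
n = log₂(1.6447) ≈ 0.71779 half-lives, so t½ = 99/0.71779 ≈ 137.92 minutes.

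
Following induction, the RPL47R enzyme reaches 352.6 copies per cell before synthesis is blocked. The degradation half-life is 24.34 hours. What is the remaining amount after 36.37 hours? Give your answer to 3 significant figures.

125 copies per cell

Number of half-lives: n = 36.37/24.34 ≈ 1.4942.
Remaining = 352.6 × (1/2)^1.4942 = 352.6 × 0.35497 ≈ 125.16 copies per cell.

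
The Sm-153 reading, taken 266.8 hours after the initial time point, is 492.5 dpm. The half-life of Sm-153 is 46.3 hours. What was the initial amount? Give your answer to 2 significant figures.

Number of half-lives elapsed: n = 266.8/46.3 ≈ 5.7624.
A₀ = A × 2^n = 492.5 × 2^5.7624 = 492.5 × 54.283 ≈ 26734 dpm.

27000 dpm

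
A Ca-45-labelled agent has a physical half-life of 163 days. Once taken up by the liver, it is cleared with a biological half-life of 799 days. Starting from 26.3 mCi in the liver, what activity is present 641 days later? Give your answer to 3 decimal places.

0.988 mCi

1/t_eff = 1/t_phys + 1/t_biol = 1/163 + 1/799 = 0.0073865 per day.
t_eff = 163 × 799 / (163 + 799) ≈ 135.38 days.
Remaining = 26.3 × (1/2)^(641/135.38) = 26.3 × (1/2)^4.7348 ≈ 0.98775 mCi.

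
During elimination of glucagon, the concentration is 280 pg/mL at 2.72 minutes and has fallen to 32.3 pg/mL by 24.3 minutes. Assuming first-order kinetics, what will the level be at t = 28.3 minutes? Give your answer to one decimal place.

Over Δt = 24.3 − 2.72 = 21.58 minutes, the level fell by a factor of 280/32.3 ≈ 8.6687.
n = log₂(8.6687) ≈ 3.1158 half-lives, so t½ = 21.58/3.1158 ≈ 6.9259 minutes.
From t = 24.3 to t = 28.3: 32.3 × (1/2)^((28.3−24.3)/6.9259) ≈ 21.644 pg/mL.

21.6 pg/mL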